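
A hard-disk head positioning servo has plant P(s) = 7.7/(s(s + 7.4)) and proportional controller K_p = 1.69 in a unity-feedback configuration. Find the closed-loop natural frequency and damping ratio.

ω_n = 3.61 rad/s, ζ = 1.03

1 + K_p·P(s) = 0 gives s² + 7.4s + 13.01 = 0.
So ω_n² = 13.01 ⇒ ω_n = 3.607 rad/s, and ζ = 7.4/(2ω_n) = 1.03.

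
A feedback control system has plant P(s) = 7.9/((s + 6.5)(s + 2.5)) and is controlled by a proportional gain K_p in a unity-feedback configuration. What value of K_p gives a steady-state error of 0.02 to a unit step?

Steady-state error for a unit step on this type-0 loop is 1/(1 + K_p·P(0)).
P(0) = 0.4862. Require 1/(1 + K_p·0.4862) = 0.02, so 1 + 0.4862·K_p = 50.
K_p = (50 − 1)/0.4862 = 101.

K_p = 101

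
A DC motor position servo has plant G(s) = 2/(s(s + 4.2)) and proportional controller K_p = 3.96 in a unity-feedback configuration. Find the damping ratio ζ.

ζ = 0.746

1 + K_p·G(s) = 0 gives s² + 4.2s + 7.92 = 0.
So ω_n² = 7.92 ⇒ ω_n = 2.814 rad/s, and ζ = 4.2/(2ω_n) = 0.746.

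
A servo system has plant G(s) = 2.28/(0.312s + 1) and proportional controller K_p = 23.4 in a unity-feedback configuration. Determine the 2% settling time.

T_s ≈ 0.023 s

Closed loop: T(s) = K_p·G/(1+K_p·G) = 53.35/(0.312s + 1 + 53.35), with pole at s = −(1 + 53.35)/0.312 = −174.2.
τ = 1/174.2 = 0.00574 s, so 2% settling time ≈ 4τ = 0.023 s.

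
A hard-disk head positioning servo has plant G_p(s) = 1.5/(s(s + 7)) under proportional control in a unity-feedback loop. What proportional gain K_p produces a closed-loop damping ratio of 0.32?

K_p = 79.8

Closed-loop characteristic equation: s² + 7s + K_p·1.5 = 0.
So ω_n = √(1.5K_p) and 2ζω_n = 7, giving ζ = 7/(2√(1.5K_p)).
Setting ζ = 0.32: √(1.5K_p) = 7/(2·0.32) = 10.94, so K_p = 119.6/1.5 = 79.8.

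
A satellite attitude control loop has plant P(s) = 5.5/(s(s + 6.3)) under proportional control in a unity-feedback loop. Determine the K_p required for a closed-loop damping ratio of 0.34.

Closed-loop characteristic equation: s² + 6.3s + K_p·5.5 = 0.
So ω_n = √(5.5K_p) and 2ζω_n = 6.3, giving ζ = 6.3/(2√(5.5K_p)).
Setting ζ = 0.34: √(5.5K_p) = 6.3/(2·0.34) = 9.265, so K_p = 85.83/5.5 = 15.6.

K_p = 15.6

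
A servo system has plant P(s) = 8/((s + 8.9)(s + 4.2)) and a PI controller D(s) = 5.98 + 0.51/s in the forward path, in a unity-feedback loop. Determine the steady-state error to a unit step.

The open loop D(s)P(s) has a pole at the origin (type 1), so the static position error constant is infinite and e_ss = 1/(1+∞) = 0.

0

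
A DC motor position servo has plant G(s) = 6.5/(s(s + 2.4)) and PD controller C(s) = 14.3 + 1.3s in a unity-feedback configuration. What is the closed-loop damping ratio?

Forward path: (14.3 + 1.3s)·6.5/(s(s+2.4)). The closed-loop characteristic equation is s² + (2.4 + 6.5·1.3)s + 6.5·14.3 = 0.
That is s² + 10.85s + 92.95 = 0, so ω_n = 9.641 rad/s and ζ = 10.85/(2·9.641) = 0.5627.

ζ = 0.563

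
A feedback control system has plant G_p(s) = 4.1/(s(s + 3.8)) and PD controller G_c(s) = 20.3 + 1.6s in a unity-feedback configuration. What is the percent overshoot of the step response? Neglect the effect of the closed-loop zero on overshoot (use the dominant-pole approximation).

Forward path: (20.3 + 1.6s)·4.1/(s(s+3.8)). The closed-loop characteristic equation is s² + (3.8 + 4.1·1.6)s + 4.1·20.3 = 0.
That is s² + 10.36s + 83.23 = 0, so ω_n = 9.123 rad/s and ζ = 10.36/(2·9.123) = 0.5678.
%OS = 100·exp(−πζ/√(1−ζ²)) = 11.5%.

11.5%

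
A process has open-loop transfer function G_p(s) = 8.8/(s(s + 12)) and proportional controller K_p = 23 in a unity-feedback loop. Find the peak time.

T_p = 0.244 s

From 1 + K_pG_p(s) = 0: s² + 12s + 202.4 = 0 ⇒ ω_n = 14.23, ζ = 0.4217.
Damped frequency ω_d = ω_n√(1−ζ²) = 12.9 rad/s, so peak time T_p = π/ω_d = 0.244 s.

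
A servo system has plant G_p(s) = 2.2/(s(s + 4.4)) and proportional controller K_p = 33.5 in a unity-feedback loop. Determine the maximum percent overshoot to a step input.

Closed-loop characteristic equation: s² + 4.4s + 73.7 = 0, so ω_n = 8.585 rad/s and ζ = 4.4/(2·8.585) = 0.2563.
%OS = 100·exp(−πζ/√(1−ζ²)) = 100·exp(−π·0.2563/√0.9343) = 43.5%.

43.5%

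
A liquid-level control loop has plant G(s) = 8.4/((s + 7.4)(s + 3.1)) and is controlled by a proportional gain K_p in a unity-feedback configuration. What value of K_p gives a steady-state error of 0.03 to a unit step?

K_p = 88.3

Steady-state error for a unit step on this type-0 loop is 1/(1 + K_p·G(0)).
G(0) = 0.3662. Require 1/(1 + K_p·0.3662) = 0.03, so 1 + 0.3662·K_p = 33.33.
K_p = (33.33 − 1)/0.3662 = 88.3.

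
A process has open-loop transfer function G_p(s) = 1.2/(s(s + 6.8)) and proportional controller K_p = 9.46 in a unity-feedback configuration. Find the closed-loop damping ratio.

ζ = 1.01

1 + K_p·G_p(s) = 0 gives s² + 6.8s + 11.35 = 0.
Matching s² + 2ζω_n s + ω_n²: ω_n = √11.35 = 3.369 rad/s and 2ζω_n = 6.8, so ζ = 6.8/(2·3.369) = 1.01.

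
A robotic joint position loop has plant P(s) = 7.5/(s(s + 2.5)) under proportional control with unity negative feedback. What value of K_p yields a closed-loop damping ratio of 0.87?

K_p = 0.275

Closed-loop characteristic equation: s² + 2.5s + K_p·7.5 = 0.
So ω_n = √(7.5K_p) and 2ζω_n = 2.5, giving ζ = 2.5/(2√(7.5K_p)).
Setting ζ = 0.87: √(7.5K_p) = 2.5/(2·0.87) = 1.437, so K_p = 2.064/7.5 = 0.275.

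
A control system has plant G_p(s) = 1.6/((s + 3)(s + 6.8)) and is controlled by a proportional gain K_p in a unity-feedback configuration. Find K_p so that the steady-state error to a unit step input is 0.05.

K_p = 242

The loop is type 0, so e_ss(step) = 1/(1 + K_pos) with K_pos = K_p·G_p(0).
G_p(0) = 0.07843. Require 1/(1 + K_p·0.07843) = 0.05, so 1 + 0.07843·K_p = 20.
K_p = (20 − 1)/0.07843 = 242.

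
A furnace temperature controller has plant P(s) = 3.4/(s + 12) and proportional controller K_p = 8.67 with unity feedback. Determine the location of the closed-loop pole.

Closed-loop transfer function: T(s) = K_p·P(s)/(1 + K_p·P(s)) = 29.48/(s + 12 + 29.48) = 29.48/(s + 41.48).
The closed-loop pole is at s = −41.48.

s = -41.48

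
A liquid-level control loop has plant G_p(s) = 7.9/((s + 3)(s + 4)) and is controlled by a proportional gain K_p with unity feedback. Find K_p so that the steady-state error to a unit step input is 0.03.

K_p = 49.1

For a type-0 loop with proportional control, e_ss = 1/(1 + K_p·G_p(0)).
G_p(0) = 0.6583. Require 1/(1 + K_p·0.6583) = 0.03, so 1 + 0.6583·K_p = 33.33.
K_p = (33.33 − 1)/0.6583 = 49.1.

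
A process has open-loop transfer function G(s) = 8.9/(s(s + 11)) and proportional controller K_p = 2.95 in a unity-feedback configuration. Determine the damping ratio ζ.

ζ = 1.07

The closed-loop denominator is s(s+11) + 2.95·8.9 = s² + 11s + 26.26.
Matching s² + 2ζω_n s + ω_n²: ω_n = √26.26 = 5.124 rad/s and 2ζω_n = 11, so ζ = 11/(2·5.124) = 1.07.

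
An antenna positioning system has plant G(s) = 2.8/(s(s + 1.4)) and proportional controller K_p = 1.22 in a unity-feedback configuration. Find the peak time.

T_p = 1.84 s

From 1 + K_pG(s) = 0: s² + 1.4s + 3.416 = 0 ⇒ ω_n = 1.848, ζ = 0.3787.
Damped frequency ω_d = ω_n√(1−ζ²) = 1.711 rad/s, so peak time T_p = π/ω_d = 1.84 s.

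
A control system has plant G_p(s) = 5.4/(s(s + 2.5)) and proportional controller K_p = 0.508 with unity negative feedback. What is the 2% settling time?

The closed-loop denominator s² + 2.5s + 2.743 gives ω_n = √2.743 = 1.656 and ζ = 2.5/(2ω_n) = 0.7547.
2% settling time T_s ≈ 4/(ζω_n) = 4/1.25 = 3.2 s.

T_s ≈ 3.2 s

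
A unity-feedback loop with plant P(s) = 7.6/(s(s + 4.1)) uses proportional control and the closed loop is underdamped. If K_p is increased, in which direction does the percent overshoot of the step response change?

increase

ζ = 4.1/(2√(7.6K_p)) decreases as K_p grows; lower damping means more overshoot.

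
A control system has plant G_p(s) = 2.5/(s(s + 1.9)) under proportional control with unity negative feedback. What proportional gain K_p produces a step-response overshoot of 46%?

From %OS = 100·exp(−πζ/√(1−ζ²)) = 46%, ζ = −ln(0.46)/√(π²+ln²(0.46)) = 0.24.
Characteristic equation s² + 1.9s + 2.5K_p = 0 gives ζ = 1.9/(2√(2.5K_p)).
Setting ζ = 0.24: √(2.5K_p) = 1.9/(2·0.24) = 3.959, so K_p = 15.67/2.5 = 6.27.

K_p = 6.27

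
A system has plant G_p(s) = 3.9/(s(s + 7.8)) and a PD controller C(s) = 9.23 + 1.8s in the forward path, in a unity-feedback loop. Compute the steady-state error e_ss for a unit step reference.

The open loop C(s)G_p(s) has a pole at the origin (type 1), so the static position error constant is infinite and e_ss = 1/(1+∞) = 0.

0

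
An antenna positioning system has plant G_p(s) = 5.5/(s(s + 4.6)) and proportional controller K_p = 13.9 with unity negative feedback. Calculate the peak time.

Closed-loop characteristic equation: s² + 4.6s + 76.45 = 0, so ω_n = 8.744 rad/s and ζ = 4.6/(2·8.744) = 0.2631.
Damped frequency ω_d = ω_n√(1−ζ²) = 8.436 rad/s, so peak time T_p = π/ω_d = 0.372 s.

T_p = 0.372 s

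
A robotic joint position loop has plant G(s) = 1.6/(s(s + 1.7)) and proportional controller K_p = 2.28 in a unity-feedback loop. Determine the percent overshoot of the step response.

Closed-loop characteristic equation: s² + 1.7s + 3.648 = 0, so ω_n = 1.91 rad/s and ζ = 1.7/(2·1.91) = 0.445.
%OS = 100·exp(−πζ/√(1−ζ²)) = 100·exp(−π·0.445/√0.8019) = 21%.

21%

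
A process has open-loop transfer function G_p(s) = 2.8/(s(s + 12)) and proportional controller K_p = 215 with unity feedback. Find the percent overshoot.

From 1 + K_pG_p(s) = 0: s² + 12s + 602 = 0 ⇒ ω_n = 24.54, ζ = 0.2445.
%OS = 100·exp(−πζ/√(1−ζ²)) = 100·exp(−π·0.2445/√0.9402) = 45.3%.

45.3%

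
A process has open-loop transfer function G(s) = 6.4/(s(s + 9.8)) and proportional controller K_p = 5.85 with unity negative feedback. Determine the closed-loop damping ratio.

The closed-loop denominator is s(s+9.8) + 5.85·6.4 = s² + 9.8s + 37.44.
So ω_n² = 37.44 ⇒ ω_n = 6.119 rad/s, and ζ = 9.8/(2ω_n) = 0.801.

ζ = 0.801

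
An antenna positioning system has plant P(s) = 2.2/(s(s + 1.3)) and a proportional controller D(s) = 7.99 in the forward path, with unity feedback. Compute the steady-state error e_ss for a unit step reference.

The open loop D(s)P(s) has a pole at the origin (type 1), so the static position error constant is infinite and e_ss = 1/(1+∞) = 0.

0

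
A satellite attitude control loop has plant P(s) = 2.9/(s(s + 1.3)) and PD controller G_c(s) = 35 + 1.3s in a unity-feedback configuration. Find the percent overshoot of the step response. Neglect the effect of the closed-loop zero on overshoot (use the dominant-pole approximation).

44.2%

Forward path: (35 + 1.3s)·2.9/(s(s+1.3)). The closed-loop characteristic equation is s² + (1.3 + 2.9·1.3)s + 2.9·35 = 0.
That is s² + 5.07s + 101.5 = 0, so ω_n = 10.07 rad/s and ζ = 5.07/(2·10.07) = 0.2516.
%OS = 100·exp(−πζ/√(1−ζ²)) = 44.2%.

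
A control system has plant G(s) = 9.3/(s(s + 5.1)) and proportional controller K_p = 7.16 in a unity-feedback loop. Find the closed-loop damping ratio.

With unity feedback the closed-loop characteristic equation is s² + 5.1s + 7.16·9.3 = s² + 5.1s + 66.59 = 0.
So ω_n² = 66.59 ⇒ ω_n = 8.16 rad/s, and ζ = 5.1/(2ω_n) = 0.312.

ζ = 0.312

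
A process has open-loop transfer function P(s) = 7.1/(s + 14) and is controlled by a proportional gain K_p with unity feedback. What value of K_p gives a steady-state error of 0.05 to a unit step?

The loop is type 0, so e_ss(step) = 1/(1 + K_pos) with K_pos = K_p·P(0).
P(0) = 0.5071. Require 1/(1 + K_p·0.5071) = 0.05, so 1 + 0.5071·K_p = 20.
K_p = (20 − 1)/0.5071 = 37.5.

K_p = 37.5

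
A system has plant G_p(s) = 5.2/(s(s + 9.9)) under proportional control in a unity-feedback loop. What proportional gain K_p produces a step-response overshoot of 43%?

K_p = 70

From %OS = 100·exp(−πζ/√(1−ζ²)) = 43%, ζ = −ln(0.43)/√(π²+ln²(0.43)) = 0.2594.
Characteristic equation s² + 9.9s + 5.2K_p = 0 gives ζ = 9.9/(2√(5.2K_p)).
Setting ζ = 0.2594: √(5.2K_p) = 9.9/(2·0.2594) = 19.08, so K_p = 364/5.2 = 70.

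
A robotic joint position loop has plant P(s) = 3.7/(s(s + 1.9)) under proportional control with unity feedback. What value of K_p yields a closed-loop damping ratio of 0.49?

K_p = 1.02

Closed-loop characteristic equation: s² + 1.9s + K_p·3.7 = 0.
So ω_n = √(3.7K_p) and 2ζω_n = 1.9, giving ζ = 1.9/(2√(3.7K_p)).
Setting ζ = 0.49: √(3.7K_p) = 1.9/(2·0.49) = 1.939, so K_p = 3.759/3.7 = 1.02.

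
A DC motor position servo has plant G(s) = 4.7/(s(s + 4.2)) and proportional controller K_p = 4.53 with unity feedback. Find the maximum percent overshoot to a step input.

From 1 + K_pG(s) = 0: s² + 4.2s + 21.29 = 0 ⇒ ω_n = 4.614, ζ = 0.4551.
%OS = 100·exp(−πζ/√(1−ζ²)) = 100·exp(−π·0.4551/√0.7929) = 20.1%.

20.1%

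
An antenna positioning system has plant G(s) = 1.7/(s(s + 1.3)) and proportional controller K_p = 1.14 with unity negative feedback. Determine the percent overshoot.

The closed-loop denominator s² + 1.3s + 1.938 gives ω_n = √1.938 = 1.392 and ζ = 1.3/(2ω_n) = 0.4669.
%OS = 100·exp(−πζ/√(1−ζ²)) = 100·exp(−π·0.4669/√0.782) = 19%.

19%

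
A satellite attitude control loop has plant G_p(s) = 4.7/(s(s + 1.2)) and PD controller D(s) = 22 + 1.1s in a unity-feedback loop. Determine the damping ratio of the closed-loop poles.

ζ = 0.313

Forward path: (22 + 1.1s)·4.7/(s(s+1.2)). The closed-loop characteristic equation is s² + (1.2 + 4.7·1.1)s + 4.7·22 = 0.
That is s² + 6.37s + 103.4 = 0, so ω_n = 10.17 rad/s and ζ = 6.37/(2·10.17) = 0.3132.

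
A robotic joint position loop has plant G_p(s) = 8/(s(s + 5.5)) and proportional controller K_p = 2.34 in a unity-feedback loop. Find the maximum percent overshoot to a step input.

Closed-loop characteristic equation: s² + 5.5s + 18.72 = 0, so ω_n = 4.327 rad/s and ζ = 5.5/(2·4.327) = 0.6356.
%OS = 100·exp(−πζ/√(1−ζ²)) = 100·exp(−π·0.6356/√0.596) = 7.53%.

7.53%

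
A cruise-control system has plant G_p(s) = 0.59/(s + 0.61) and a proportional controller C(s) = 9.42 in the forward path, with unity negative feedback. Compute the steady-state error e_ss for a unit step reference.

0.0989

The loop is type 0. Static position error constant K_pos = C(0)·G_p(0) = 9.42·0.9672 = 9.111.
Steady-state error to a unit step: e_ss = 1/(1+K_pos) = 1/10.11 = 0.0989.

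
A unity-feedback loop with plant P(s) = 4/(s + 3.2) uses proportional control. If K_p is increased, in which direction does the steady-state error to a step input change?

The position error constant K_pos = K_p·P(0) grows with K_p, and e_ss = 1/(1+K_pos) falls.

decrease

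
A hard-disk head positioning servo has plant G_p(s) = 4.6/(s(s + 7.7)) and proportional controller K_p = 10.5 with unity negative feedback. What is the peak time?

T_p = 0.543 s

The closed-loop denominator s² + 7.7s + 48.3 gives ω_n = √48.3 = 6.95 and ζ = 7.7/(2ω_n) = 0.554.
Damped frequency ω_d = ω_n√(1−ζ²) = 5.786 rad/s, so peak time T_p = π/ω_d = 0.543 s.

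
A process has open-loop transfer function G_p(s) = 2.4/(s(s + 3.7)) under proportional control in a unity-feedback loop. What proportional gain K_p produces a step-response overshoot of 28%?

From %OS = 100·exp(−πζ/√(1−ζ²)) = 28%, ζ = −ln(0.28)/√(π²+ln²(0.28)) = 0.3755.
Characteristic equation s² + 3.7s + 2.4K_p = 0 gives ζ = 3.7/(2√(2.4K_p)).
Setting ζ = 0.3755: √(2.4K_p) = 3.7/(2·0.3755) = 4.926, so K_p = 24.27/2.4 = 10.1.

K_p = 10.1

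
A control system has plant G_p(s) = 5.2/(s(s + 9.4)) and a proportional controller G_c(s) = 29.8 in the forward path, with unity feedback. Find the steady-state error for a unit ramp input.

0.0607

The loop has one pole at the origin (type 1). Velocity error constant K_v = lim_{s→0} s·G_c(s)G_p(s) = 29.8·5.2/9.4 = 16.49.
Steady-state error to a unit ramp: e_ss = 1/K_v = 0.0607.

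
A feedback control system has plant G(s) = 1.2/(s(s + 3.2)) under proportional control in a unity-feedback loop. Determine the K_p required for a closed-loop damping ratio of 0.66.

Closed-loop characteristic equation: s² + 3.2s + K_p·1.2 = 0.
So ω_n = √(1.2K_p) and 2ζω_n = 3.2, giving ζ = 3.2/(2√(1.2K_p)).
Setting ζ = 0.66: √(1.2K_p) = 3.2/(2·0.66) = 2.424, so K_p = 5.877/1.2 = 4.9.

K_p = 4.9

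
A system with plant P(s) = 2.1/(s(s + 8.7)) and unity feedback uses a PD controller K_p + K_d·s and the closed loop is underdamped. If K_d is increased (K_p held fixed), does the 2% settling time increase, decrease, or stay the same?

decrease

Characteristic equation s² + (8.7 + 2.1K_d)s + 2.1K_p = 0: raising K_d increases ζω_n = (8.7+2.1K_d)/2 while the loop stays underdamped, so T_s ≈ 4/(ζω_n) decreases.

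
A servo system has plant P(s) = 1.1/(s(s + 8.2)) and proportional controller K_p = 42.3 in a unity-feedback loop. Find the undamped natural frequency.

1 + K_p·P(s) = 0 gives s² + 8.2s + 46.53 = 0.
Matching s² + 2ζω_n s + ω_n²: ω_n = √46.53 = 6.821 rad/s and 2ζω_n = 8.2, so ζ = 8.2/(2·6.821) = 0.601.

ω_n = 6.82 rad/s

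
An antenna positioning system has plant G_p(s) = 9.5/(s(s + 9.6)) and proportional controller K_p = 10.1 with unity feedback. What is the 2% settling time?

The closed-loop denominator s² + 9.6s + 95.95 gives ω_n = √95.95 = 9.795 and ζ = 9.6/(2ω_n) = 0.49.
2% settling time T_s ≈ 4/(ζω_n) = 4/4.8 = 0.833 s.

T_s ≈ 0.833 s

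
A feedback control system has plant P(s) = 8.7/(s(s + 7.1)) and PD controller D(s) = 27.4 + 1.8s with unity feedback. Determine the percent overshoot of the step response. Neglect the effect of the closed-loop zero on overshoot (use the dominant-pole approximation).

3.25%

Forward path: (27.4 + 1.8s)·8.7/(s(s+7.1)). The closed-loop characteristic equation is s² + (7.1 + 8.7·1.8)s + 8.7·27.4 = 0.
That is s² + 22.76s + 238.4 = 0, so ω_n = 15.44 rad/s and ζ = 22.76/(2·15.44) = 0.7371.
%OS = 100·exp(−πζ/√(1−ζ²)) = 3.25%.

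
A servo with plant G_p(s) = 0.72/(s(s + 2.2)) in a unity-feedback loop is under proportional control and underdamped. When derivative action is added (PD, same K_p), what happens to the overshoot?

With PD the characteristic equation becomes s² + (a + K·K_d)s + K·K_p = 0; the damping term grows, ζ rises, overshoot falls.

decrease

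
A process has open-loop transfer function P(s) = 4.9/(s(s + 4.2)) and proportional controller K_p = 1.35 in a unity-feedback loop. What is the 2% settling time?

T_s ≈ 1.9 s

The closed-loop denominator s² + 4.2s + 6.615 gives ω_n = √6.615 = 2.572 and ζ = 4.2/(2ω_n) = 0.8165.
2% settling time T_s ≈ 4/(ζω_n) = 4/2.1 = 1.9 s.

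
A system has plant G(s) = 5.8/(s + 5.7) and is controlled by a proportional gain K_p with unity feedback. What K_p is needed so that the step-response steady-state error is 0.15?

K_p = 5.57

Steady-state error for a unit step on this type-0 loop is 1/(1 + K_p·G(0)).
G(0) = 1.018. Require 1/(1 + K_p·1.018) = 0.15, so 1 + 1.018·K_p = 6.667.
K_p = (6.667 − 1)/1.018 = 5.57.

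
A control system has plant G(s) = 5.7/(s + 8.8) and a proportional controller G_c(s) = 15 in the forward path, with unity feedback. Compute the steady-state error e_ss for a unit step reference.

The loop is type 0. Static position error constant K_pos = G_c(0)·G(0) = 15·0.6477 = 9.716.
Steady-state error to a unit step: e_ss = 1/(1+K_pos) = 1/10.72 = 0.0933.

0.0933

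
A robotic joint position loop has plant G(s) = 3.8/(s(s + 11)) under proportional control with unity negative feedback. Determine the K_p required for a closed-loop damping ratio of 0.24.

Closed-loop characteristic equation: s² + 11s + K_p·3.8 = 0.
So ω_n = √(3.8K_p) and 2ζω_n = 11, giving ζ = 11/(2√(3.8K_p)).
Setting ζ = 0.24: √(3.8K_p) = 11/(2·0.24) = 22.92, so K_p = 525.2/3.8 = 138.

K_p = 138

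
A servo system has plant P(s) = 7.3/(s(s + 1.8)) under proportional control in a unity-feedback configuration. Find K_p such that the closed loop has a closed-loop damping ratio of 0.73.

K_p = 0.208

Closed-loop characteristic equation: s² + 1.8s + K_p·7.3 = 0.
So ω_n = √(7.3K_p) and 2ζω_n = 1.8, giving ζ = 1.8/(2√(7.3K_p)).
Setting ζ = 0.73: √(7.3K_p) = 1.8/(2·0.73) = 1.233, so K_p = 1.52/7.3 = 0.208.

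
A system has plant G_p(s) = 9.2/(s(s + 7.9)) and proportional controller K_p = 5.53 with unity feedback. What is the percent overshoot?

12.4%

From 1 + K_pG_p(s) = 0: s² + 7.9s + 50.88 = 0 ⇒ ω_n = 7.133, ζ = 0.5538.
%OS = 100·exp(−πζ/√(1−ζ²)) = 100·exp(−π·0.5538/√0.6933) = 12.4%.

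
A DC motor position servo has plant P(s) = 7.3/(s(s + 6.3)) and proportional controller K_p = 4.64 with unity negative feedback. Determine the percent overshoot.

13.2%

Closed-loop characteristic equation: s² + 6.3s + 33.87 = 0, so ω_n = 5.82 rad/s and ζ = 6.3/(2·5.82) = 0.5412.
%OS = 100·exp(−πζ/√(1−ζ²)) = 100·exp(−π·0.5412/√0.7071) = 13.2%.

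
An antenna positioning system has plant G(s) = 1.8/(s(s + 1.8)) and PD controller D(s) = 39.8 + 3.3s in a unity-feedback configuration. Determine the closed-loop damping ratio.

Forward path: (39.8 + 3.3s)·1.8/(s(s+1.8)). The closed-loop characteristic equation is s² + (1.8 + 1.8·3.3)s + 1.8·39.8 = 0.
That is s² + 7.74s + 71.64 = 0, so ω_n = 8.464 rad/s and ζ = 7.74/(2·8.464) = 0.4572.

ζ = 0.457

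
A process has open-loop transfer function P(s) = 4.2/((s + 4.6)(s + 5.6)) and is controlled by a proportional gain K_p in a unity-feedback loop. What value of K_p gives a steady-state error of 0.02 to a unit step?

K_p = 301

For a type-0 loop with proportional control, e_ss = 1/(1 + K_p·P(0)).
P(0) = 0.163. Require 1/(1 + K_p·0.163) = 0.02, so 1 + 0.163·K_p = 50.
K_p = (50 − 1)/0.163 = 301.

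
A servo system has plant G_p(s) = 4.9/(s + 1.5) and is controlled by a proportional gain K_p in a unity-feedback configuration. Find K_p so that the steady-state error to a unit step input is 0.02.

K_p = 15

Steady-state error for a unit step on this type-0 loop is 1/(1 + K_p·G_p(0)).
G_p(0) = 3.267. Require 1/(1 + K_p·3.267) = 0.02, so 1 + 3.267·K_p = 50.
K_p = (50 − 1)/3.267 = 15.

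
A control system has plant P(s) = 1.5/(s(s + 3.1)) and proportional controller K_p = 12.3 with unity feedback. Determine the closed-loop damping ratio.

ζ = 0.361

With unity feedback the closed-loop characteristic equation is s² + 3.1s + 12.3·1.5 = s² + 3.1s + 18.45 = 0.
Matching s² + 2ζω_n s + ω_n²: ω_n = √18.45 = 4.295 rad/s and 2ζω_n = 3.1, so ζ = 3.1/(2·4.295) = 0.361.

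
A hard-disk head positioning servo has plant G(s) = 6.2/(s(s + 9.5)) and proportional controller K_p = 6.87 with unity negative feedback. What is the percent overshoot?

Closed-loop characteristic equation: s² + 9.5s + 42.59 = 0, so ω_n = 6.526 rad/s and ζ = 9.5/(2·6.526) = 0.7278.
%OS = 100·exp(−πζ/√(1−ζ²)) = 100·exp(−π·0.7278/√0.4703) = 3.56%.

3.56%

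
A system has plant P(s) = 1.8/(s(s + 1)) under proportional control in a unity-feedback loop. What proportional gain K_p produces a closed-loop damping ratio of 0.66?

Closed-loop characteristic equation: s² + 1s + K_p·1.8 = 0.
So ω_n = √(1.8K_p) and 2ζω_n = 1, giving ζ = 1/(2√(1.8K_p)).
Setting ζ = 0.66: √(1.8K_p) = 1/(2·0.66) = 0.7576, so K_p = 0.5739/1.8 = 0.319.

K_p = 0.319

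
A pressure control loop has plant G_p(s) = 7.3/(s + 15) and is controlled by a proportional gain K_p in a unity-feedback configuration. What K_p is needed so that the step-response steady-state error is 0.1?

The loop is type 0, so e_ss(step) = 1/(1 + K_pos) with K_pos = K_p·G_p(0).
G_p(0) = 0.4867. Require 1/(1 + K_p·0.4867) = 0.1, so 1 + 0.4867·K_p = 10.
K_p = (10 − 1)/0.4867 = 18.5.

K_p = 18.5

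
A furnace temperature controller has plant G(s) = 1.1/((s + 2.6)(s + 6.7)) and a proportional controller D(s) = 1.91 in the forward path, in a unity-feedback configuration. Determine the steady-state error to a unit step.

0.892

The loop is type 0. Static position error constant K_pos = D(0)·G(0) = 1.91·0.06315 = 0.1206.
Steady-state error to a unit step: e_ss = 1/(1+K_pos) = 1/1.121 = 0.892.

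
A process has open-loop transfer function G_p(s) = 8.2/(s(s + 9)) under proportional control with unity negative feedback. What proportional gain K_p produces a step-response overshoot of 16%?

From %OS = 100·exp(−πζ/√(1−ζ²)) = 16%, ζ = −ln(0.16)/√(π²+ln²(0.16)) = 0.5039.
Characteristic equation s² + 9s + 8.2K_p = 0 gives ζ = 9/(2√(8.2K_p)).
Setting ζ = 0.5039: √(8.2K_p) = 9/(2·0.5039) = 8.931, so K_p = 79.76/8.2 = 9.73.

K_p = 9.73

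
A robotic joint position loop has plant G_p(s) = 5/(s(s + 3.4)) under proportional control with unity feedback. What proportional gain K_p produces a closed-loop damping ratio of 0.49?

K_p = 2.41

Closed-loop characteristic equation: s² + 3.4s + K_p·5 = 0.
So ω_n = √(5K_p) and 2ζω_n = 3.4, giving ζ = 3.4/(2√(5K_p)).
Setting ζ = 0.49: √(5K_p) = 3.4/(2·0.49) = 3.469, so K_p = 12.04/5 = 2.41.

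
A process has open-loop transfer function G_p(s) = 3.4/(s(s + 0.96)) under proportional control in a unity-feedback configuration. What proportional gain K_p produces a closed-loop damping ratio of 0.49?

K_p = 0.282

Closed-loop characteristic equation: s² + 0.96s + K_p·3.4 = 0.
So ω_n = √(3.4K_p) and 2ζω_n = 0.96, giving ζ = 0.96/(2√(3.4K_p)).
Setting ζ = 0.49: √(3.4K_p) = 0.96/(2·0.49) = 0.9796, so K_p = 0.9596/3.4 = 0.282.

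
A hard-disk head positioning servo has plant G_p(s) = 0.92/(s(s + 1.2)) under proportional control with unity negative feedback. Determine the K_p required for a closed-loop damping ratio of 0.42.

Closed-loop characteristic equation: s² + 1.2s + K_p·0.92 = 0.
So ω_n = √(0.92K_p) and 2ζω_n = 1.2, giving ζ = 1.2/(2√(0.92K_p)).
Setting ζ = 0.42: √(0.92K_p) = 1.2/(2·0.42) = 1.429, so K_p = 2.041/0.92 = 2.22.

K_p = 2.22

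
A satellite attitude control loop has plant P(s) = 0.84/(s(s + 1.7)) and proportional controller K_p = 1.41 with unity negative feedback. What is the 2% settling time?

From 1 + K_pP(s) = 0: s² + 1.7s + 1.184 = 0 ⇒ ω_n = 1.088, ζ = 0.781.
2% settling time T_s ≈ 4/(ζω_n) = 4/0.85 = 4.71 s.

T_s ≈ 4.71 s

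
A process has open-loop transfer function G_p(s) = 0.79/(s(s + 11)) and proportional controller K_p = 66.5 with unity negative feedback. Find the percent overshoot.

Closed-loop characteristic equation: s² + 11s + 52.54 = 0, so ω_n = 7.248 rad/s and ζ = 11/(2·7.248) = 0.7588.
%OS = 100·exp(−πζ/√(1−ζ²)) = 100·exp(−π·0.7588/√0.4242) = 2.57%.

2.57%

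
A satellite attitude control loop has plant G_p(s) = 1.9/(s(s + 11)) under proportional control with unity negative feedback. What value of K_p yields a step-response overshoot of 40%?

From %OS = 100·exp(−πζ/√(1−ζ²)) = 40%, ζ = −ln(0.4)/√(π²+ln²(0.4)) = 0.28.
Characteristic equation s² + 11s + 1.9K_p = 0 gives ζ = 11/(2√(1.9K_p)).
Setting ζ = 0.28: √(1.9K_p) = 11/(2·0.28) = 19.64, so K_p = 385.8/1.9 = 203.

K_p = 203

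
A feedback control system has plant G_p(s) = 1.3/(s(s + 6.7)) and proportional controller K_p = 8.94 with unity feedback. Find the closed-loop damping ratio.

ζ = 0.983

1 + K_p·G_p(s) = 0 gives s² + 6.7s + 11.62 = 0.
Matching s² + 2ζω_n s + ω_n²: ω_n = √11.62 = 3.409 rad/s and 2ζω_n = 6.7, so ζ = 6.7/(2·3.409) = 0.983.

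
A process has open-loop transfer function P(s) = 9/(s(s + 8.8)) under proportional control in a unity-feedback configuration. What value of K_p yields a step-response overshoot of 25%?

From %OS = 100·exp(−πζ/√(1−ζ²)) = 25%, ζ = −ln(0.25)/√(π²+ln²(0.25)) = 0.4037.
Characteristic equation s² + 8.8s + 9K_p = 0 gives ζ = 8.8/(2√(9K_p)).
Setting ζ = 0.4037: √(9K_p) = 8.8/(2·0.4037) = 10.9, so K_p = 118.8/9 = 13.2.

K_p = 13.2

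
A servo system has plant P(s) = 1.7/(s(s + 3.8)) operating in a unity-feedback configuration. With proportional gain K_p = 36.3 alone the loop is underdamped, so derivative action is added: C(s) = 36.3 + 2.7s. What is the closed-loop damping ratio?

Forward path: (36.3 + 2.7s)·1.7/(s(s+3.8)). The closed-loop characteristic equation is s² + (3.8 + 1.7·2.7)s + 1.7·36.3 = 0.
That is s² + 8.39s + 61.71 = 0, so ω_n = 7.856 rad/s and ζ = 8.39/(2·7.856) = 0.534.

ζ = 0.534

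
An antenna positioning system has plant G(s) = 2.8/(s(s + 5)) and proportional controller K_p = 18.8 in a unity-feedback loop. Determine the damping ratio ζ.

ζ = 0.345

With unity feedback the closed-loop characteristic equation is s² + 5s + 18.8·2.8 = s² + 5s + 52.64 = 0.
Matching s² + 2ζω_n s + ω_n²: ω_n = √52.64 = 7.255 rad/s and 2ζω_n = 5, so ζ = 5/(2·7.255) = 0.345.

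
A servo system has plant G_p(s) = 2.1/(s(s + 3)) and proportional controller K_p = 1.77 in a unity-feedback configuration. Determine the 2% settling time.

T_s ≈ 2.67 s

The closed-loop denominator s² + 3s + 3.717 gives ω_n = √3.717 = 1.928 and ζ = 3/(2ω_n) = 0.778.
2% settling time T_s ≈ 4/(ζω_n) = 4/1.5 = 2.67 s.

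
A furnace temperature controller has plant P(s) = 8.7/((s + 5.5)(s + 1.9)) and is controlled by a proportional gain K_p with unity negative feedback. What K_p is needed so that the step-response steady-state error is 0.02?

Steady-state error for a unit step on this type-0 loop is 1/(1 + K_p·P(0)).
P(0) = 0.8325. Require 1/(1 + K_p·0.8325) = 0.02, so 1 + 0.8325·K_p = 50.
K_p = (50 − 1)/0.8325 = 58.9.

K_p = 58.9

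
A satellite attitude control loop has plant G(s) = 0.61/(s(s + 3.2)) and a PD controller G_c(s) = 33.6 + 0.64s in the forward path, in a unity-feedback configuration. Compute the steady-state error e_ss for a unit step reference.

The open loop G_c(s)G(s) has a pole at the origin (type 1), so the static position error constant is infinite and e_ss = 1/(1+∞) = 0.

0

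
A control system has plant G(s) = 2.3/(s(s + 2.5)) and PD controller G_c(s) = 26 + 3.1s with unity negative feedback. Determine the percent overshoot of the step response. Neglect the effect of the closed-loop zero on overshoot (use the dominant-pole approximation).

Forward path: (26 + 3.1s)·2.3/(s(s+2.5)). The closed-loop characteristic equation is s² + (2.5 + 2.3·3.1)s + 2.3·26 = 0.
That is s² + 9.63s + 59.8 = 0, so ω_n = 7.733 rad/s and ζ = 9.63/(2·7.733) = 0.6227.
%OS = 100·exp(−πζ/√(1−ζ²)) = 8.21%.

8.21%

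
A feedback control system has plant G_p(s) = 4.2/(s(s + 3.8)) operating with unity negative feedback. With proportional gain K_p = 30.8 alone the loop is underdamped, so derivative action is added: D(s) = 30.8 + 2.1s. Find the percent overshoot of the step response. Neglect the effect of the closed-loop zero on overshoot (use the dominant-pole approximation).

Forward path: (30.8 + 2.1s)·4.2/(s(s+3.8)). The closed-loop characteristic equation is s² + (3.8 + 4.2·2.1)s + 4.2·30.8 = 0.
That is s² + 12.62s + 129.4 = 0, so ω_n = 11.37 rad/s and ζ = 12.62/(2·11.37) = 0.5548.
%OS = 100·exp(−πζ/√(1−ζ²)) = 12.3%.

12.3%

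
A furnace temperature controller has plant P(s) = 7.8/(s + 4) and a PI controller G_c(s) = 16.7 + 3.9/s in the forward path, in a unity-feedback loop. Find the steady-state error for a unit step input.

0

The open loop G_c(s)P(s) has a pole at the origin (type 1), so the static position error constant is infinite and e_ss = 1/(1+∞) = 0.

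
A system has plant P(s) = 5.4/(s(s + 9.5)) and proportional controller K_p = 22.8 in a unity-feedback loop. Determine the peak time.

From 1 + K_pP(s) = 0: s² + 9.5s + 123.1 = 0 ⇒ ω_n = 11.1, ζ = 0.4281.
Damped frequency ω_d = ω_n√(1−ζ²) = 10.03 rad/s, so peak time T_p = π/ω_d = 0.313 s.

T_p = 0.313 s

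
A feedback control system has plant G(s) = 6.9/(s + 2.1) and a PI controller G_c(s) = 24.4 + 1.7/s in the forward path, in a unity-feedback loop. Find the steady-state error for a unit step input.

0

The open loop G_c(s)G(s) has a pole at the origin (type 1), so the static position error constant is infinite and e_ss = 1/(1+∞) = 0.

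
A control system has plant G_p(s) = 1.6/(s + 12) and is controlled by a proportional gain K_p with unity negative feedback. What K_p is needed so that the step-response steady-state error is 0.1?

K_p = 67.5

The loop is type 0, so e_ss(step) = 1/(1 + K_pos) with K_pos = K_p·G_p(0).
G_p(0) = 0.1333. Require 1/(1 + K_p·0.1333) = 0.1, so 1 + 0.1333·K_p = 10.
K_p = (10 − 1)/0.1333 = 67.5.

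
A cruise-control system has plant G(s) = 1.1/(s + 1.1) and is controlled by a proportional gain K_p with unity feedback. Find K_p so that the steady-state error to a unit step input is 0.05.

K_p = 19

For a type-0 loop with proportional control, e_ss = 1/(1 + K_p·G(0)).
G(0) = 1. Require 1/(1 + K_p·1) = 0.05, so 1 + 1·K_p = 20.
K_p = (20 − 1)/1 = 19.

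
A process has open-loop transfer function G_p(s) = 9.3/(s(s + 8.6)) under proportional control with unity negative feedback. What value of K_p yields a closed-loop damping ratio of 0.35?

Closed-loop characteristic equation: s² + 8.6s + K_p·9.3 = 0.
So ω_n = √(9.3K_p) and 2ζω_n = 8.6, giving ζ = 8.6/(2√(9.3K_p)).
Setting ζ = 0.35: √(9.3K_p) = 8.6/(2·0.35) = 12.29, so K_p = 150.9/9.3 = 16.2.

K_p = 16.2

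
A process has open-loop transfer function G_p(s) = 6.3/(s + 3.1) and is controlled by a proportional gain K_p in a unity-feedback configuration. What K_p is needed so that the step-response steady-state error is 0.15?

K_p = 2.79

The loop is type 0, so e_ss(step) = 1/(1 + K_pos) with K_pos = K_p·G_p(0).
G_p(0) = 2.032. Require 1/(1 + K_p·2.032) = 0.15, so 1 + 2.032·K_p = 6.667.
K_p = (6.667 − 1)/2.032 = 2.79.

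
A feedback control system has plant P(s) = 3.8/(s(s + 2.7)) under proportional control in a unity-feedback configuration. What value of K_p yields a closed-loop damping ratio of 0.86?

K_p = 0.648

Closed-loop characteristic equation: s² + 2.7s + K_p·3.8 = 0.
So ω_n = √(3.8K_p) and 2ζω_n = 2.7, giving ζ = 2.7/(2√(3.8K_p)).
Setting ζ = 0.86: √(3.8K_p) = 2.7/(2·0.86) = 1.57, so K_p = 2.464/3.8 = 0.648.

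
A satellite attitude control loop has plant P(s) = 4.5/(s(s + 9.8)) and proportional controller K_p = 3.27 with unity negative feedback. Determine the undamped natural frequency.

The closed-loop denominator is s(s+9.8) + 3.27·4.5 = s² + 9.8s + 14.71.
So ω_n² = 14.71 ⇒ ω_n = 3.836 rad/s, and ζ = 9.8/(2ω_n) = 1.28.

ω_n = 3.84 rad/s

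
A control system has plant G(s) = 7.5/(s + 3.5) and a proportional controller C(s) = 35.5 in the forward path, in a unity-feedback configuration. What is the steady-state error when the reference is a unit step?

The loop is type 0. Static position error constant K_pos = C(0)·G(0) = 35.5·2.143 = 76.07.
Steady-state error to a unit step: e_ss = 1/(1+K_pos) = 1/77.07 = 0.013.

0.013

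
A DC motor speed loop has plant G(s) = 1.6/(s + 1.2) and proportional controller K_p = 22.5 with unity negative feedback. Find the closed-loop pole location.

Closed-loop transfer function: T(s) = K_p·G(s)/(1 + K_p·G(s)) = 36/(s + 1.2 + 36) = 36/(s + 37.2).
The closed-loop pole is at s = −37.2.

s = -37.2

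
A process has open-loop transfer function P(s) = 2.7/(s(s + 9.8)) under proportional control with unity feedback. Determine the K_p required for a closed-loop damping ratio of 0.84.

Closed-loop characteristic equation: s² + 9.8s + K_p·2.7 = 0.
So ω_n = √(2.7K_p) and 2ζω_n = 9.8, giving ζ = 9.8/(2√(2.7K_p)).
Setting ζ = 0.84: √(2.7K_p) = 9.8/(2·0.84) = 5.833, so K_p = 34.03/2.7 = 12.6.

K_p = 12.6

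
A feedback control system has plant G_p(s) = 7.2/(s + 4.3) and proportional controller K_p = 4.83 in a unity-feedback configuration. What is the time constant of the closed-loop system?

Closed-loop transfer function: T(s) = K_p·G_p(s)/(1 + K_p·G_p(s)) = 34.78/(s + 4.3 + 34.78) = 34.78/(s + 39.08).
Time constant τ = 1/39.08 = 0.0256 s.

τ = 0.0256 s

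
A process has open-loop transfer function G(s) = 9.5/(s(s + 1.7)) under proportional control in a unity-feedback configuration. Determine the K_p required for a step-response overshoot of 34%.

K_p = 0.721

From %OS = 100·exp(−πζ/√(1−ζ²)) = 34%, ζ = −ln(0.34)/√(π²+ln²(0.34)) = 0.3248.
Characteristic equation s² + 1.7s + 9.5K_p = 0 gives ζ = 1.7/(2√(9.5K_p)).
Setting ζ = 0.3248: √(9.5K_p) = 1.7/(2·0.3248) = 2.617, so K_p = 6.85/9.5 = 0.721.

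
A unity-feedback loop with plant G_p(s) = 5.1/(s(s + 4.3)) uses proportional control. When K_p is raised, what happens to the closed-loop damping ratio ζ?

decrease

ζ = 4.3/(2√(5.1K_p)); increasing K_p raises the denominator, so ζ falls.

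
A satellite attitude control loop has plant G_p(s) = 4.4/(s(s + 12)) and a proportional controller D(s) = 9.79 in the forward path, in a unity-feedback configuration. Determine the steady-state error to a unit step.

0

The open loop D(s)G_p(s) has a pole at the origin (type 1), so the static position error constant is infinite and e_ss = 1/(1+∞) = 0.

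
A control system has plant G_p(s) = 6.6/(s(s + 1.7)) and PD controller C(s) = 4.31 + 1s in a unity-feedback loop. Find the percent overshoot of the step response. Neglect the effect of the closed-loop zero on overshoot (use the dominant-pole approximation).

2.04%

Forward path: (4.31 + 1s)·6.6/(s(s+1.7)). The closed-loop characteristic equation is s² + (1.7 + 6.6·1)s + 6.6·4.31 = 0.
That is s² + 8.3s + 28.45 = 0, so ω_n = 5.333 rad/s and ζ = 8.3/(2·5.333) = 0.7781.
%OS = 100·exp(−πζ/√(1−ζ²)) = 2.04%.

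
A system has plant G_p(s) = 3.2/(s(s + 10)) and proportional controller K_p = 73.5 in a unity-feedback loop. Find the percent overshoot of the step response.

Closed-loop characteristic equation: s² + 10s + 235.2 = 0, so ω_n = 15.34 rad/s and ζ = 10/(2·15.34) = 0.326.
%OS = 100·exp(−πζ/√(1−ζ²)) = 100·exp(−π·0.326/√0.8937) = 33.8%.

33.8%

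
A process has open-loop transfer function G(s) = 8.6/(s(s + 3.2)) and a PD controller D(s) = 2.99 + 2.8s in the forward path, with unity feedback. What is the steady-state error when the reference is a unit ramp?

0.124

The loop has one pole at the origin (type 1). Velocity error constant K_v = lim_{s→0} s·D(s)G(s) = 2.99·8.6/3.2 = 8.036.
Steady-state error to a unit ramp: e_ss = 1/K_v = 0.124.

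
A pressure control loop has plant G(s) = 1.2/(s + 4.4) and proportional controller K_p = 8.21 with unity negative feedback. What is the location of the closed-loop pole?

Closed-loop transfer function: T(s) = K_p·G(s)/(1 + K_p·G(s)) = 9.852/(s + 4.4 + 9.852) = 9.852/(s + 14.25).
The closed-loop pole is at s = −14.25.

s = -14.25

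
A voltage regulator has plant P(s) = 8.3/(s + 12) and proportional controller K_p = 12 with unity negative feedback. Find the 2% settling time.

Closed-loop transfer function: T(s) = K_p·P(s)/(1 + K_p·P(s)) = 99.6/(s + 12 + 99.6) = 99.6/(s + 111.6).
Time constant τ = 1/111.6 = 0.008961 s, so the 2% settling time is about 4τ = 0.0358 s.

T_s ≈ 0.0358 s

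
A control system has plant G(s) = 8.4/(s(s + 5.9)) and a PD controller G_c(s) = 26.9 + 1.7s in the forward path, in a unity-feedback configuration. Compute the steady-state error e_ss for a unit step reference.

The open loop G_c(s)G(s) has a pole at the origin (type 1), so the static position error constant is infinite and e_ss = 1/(1+∞) = 0.

0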